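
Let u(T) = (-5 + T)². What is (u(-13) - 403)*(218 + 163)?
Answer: -30099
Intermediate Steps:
(u(-13) - 403)*(218 + 163) = ((-5 - 13)² - 403)*(218 + 163) = ((-18)² - 403)*381 = (324 - 403)*381 = -79*381 = -30099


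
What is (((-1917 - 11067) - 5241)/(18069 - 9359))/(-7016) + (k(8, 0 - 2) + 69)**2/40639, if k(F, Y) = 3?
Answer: 63506313603/496684656208 ≈ 0.12786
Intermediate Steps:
(((-1917 - 11067) - 5241)/(18069 - 9359))/(-7016) + (k(8, 0 - 2) + 69)**2/40639 = (((-1917 - 11067) - 5241)/(18069 - 9359))/(-7016) + (3 + 69)**2/40639 = ((-12984 - 5241)/8710)*(-1/7016) + 72**2*(1/40639) = -18225*1/8710*(-1/7016) + 5184*(1/40639) = -3645/1742*(-1/7016) + 5184/40639 = 3645/12221872 + 5184/40639 = 63506313603/496684656208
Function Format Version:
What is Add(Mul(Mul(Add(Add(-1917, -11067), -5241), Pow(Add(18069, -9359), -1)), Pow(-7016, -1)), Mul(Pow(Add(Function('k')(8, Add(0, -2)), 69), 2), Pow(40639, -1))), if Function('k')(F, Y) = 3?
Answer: Rational(63506313603, 496684656208) ≈ 0.12786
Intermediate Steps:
Add(Mul(Mul(Add(Add(-1917, -11067), -5241), Pow(Add(18069, -9359), -1)), Pow(-7016, -1)), Mul(Pow(Add(Function('k')(8, Add(0, -2)), 69), 2), Pow(40639, -1))) = Add(Mul(Mul(Add(Add(-1917, -11067), -5241), Pow(Add(18069, -9359), -1)), Pow(-7016, -1)), Mul(Pow(Add(3, 69), 2), Pow(40639, -1))) = Add(Mul(Mul(Add(-12984, -5241), Pow(8710, -1)), Rational(-1, 7016)), Mul(Pow(72, 2), Rational(1, 40639))) = Add(Mul(Mul(-18225, Rational(1, 8710)), Rational(-1, 7016)), Mul(5184, Rational(1, 40639))) = Add(Mul(Rational(-3645, 1742), Rational(-1, 7016)), Rational(5184, 40639)) = Add(Rational(3645, 12221872), Rational(5184, 40639)) = Rational(63506313603, 496684656208)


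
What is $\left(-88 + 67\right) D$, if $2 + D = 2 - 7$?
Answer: $147$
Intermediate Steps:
$D = -7$ ($D = -2 + \left(2 - 7\right) = -2 - 5 = -7$)
$\left(-88 + 67\right) D = \left(-88 + 67\right) \left(-7\right) = \left(-21\right) \left(-7\right) = 147$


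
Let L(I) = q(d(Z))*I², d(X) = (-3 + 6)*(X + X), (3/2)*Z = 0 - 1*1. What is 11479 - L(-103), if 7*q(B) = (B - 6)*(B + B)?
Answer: -768367/7 ≈ -1.0977e+5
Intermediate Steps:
Z = -⅔ (Z = 2*(0 - 1*1)/3 = 2*(0 - 1)/3 = (⅔)*(-1) = -⅔ ≈ -0.66667)
d(X) = 6*X (d(X) = 3*(2*X) = 6*X)
q(B) = 2*B*(-6 + B)/7 (q(B) = ((B - 6)*(B + B))/7 = ((-6 + B)*(2*B))/7 = (2*B*(-6 + B))/7 = 2*B*(-6 + B)/7)
L(I) = 80*I²/7 (L(I) = (2*(6*(-⅔))*(-6 + 6*(-⅔))/7)*I² = ((2/7)*(-4)*(-6 - 4))*I² = ((2/7)*(-4)*(-10))*I² = 80*I²/7)
11479 - L(-103) = 11479 - 80*(-103)²/7 = 11479 - 80*10609/7 = 11479 - 1*848720/7 = 11479 - 848720/7 = -768367/7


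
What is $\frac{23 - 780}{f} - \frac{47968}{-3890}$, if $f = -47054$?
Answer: $\frac{1130015501}{91520030} \approx 12.347$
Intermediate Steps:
$\frac{23 - 780}{f} - \frac{47968}{-3890} = \frac{23 - 780}{-47054} - \frac{47968}{-3890} = \left(23 - 780\right) \left(- \frac{1}{47054}\right) - - \frac{23984}{1945} = \left(-757\right) \left(- \frac{1}{47054}\right) + \frac{23984}{1945} = \frac{757}{47054} + \frac{23984}{1945} = \frac{1130015501}{91520030}$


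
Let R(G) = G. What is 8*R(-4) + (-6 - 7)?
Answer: -45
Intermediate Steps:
8*R(-4) + (-6 - 7) = 8*(-4) + (-6 - 7) = -32 - 13 = -45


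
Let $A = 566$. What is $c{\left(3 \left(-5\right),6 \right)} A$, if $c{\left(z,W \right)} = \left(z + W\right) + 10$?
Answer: $566$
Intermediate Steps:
$c{\left(z,W \right)} = 10 + W + z$ ($c{\left(z,W \right)} = \left(W + z\right) + 10 = 10 + W + z$)
$c{\left(3 \left(-5\right),6 \right)} A = \left(10 + 6 + 3 \left(-5\right)\right) 566 = \left(10 + 6 - 15\right) 566 = 1 \cdot 566 = 566$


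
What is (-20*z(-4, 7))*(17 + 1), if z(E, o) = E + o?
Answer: -1080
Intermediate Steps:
(-20*z(-4, 7))*(17 + 1) = (-20*(-4 + 7))*(17 + 1) = -20*3*18 = -60*18 = -1080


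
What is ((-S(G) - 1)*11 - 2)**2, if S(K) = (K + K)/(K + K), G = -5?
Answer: 576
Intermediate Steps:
S(K) = 1 (S(K) = (2*K)/((2*K)) = (2*K)*(1/(2*K)) = 1)
((-S(G) - 1)*11 - 2)**2 = ((-1*1 - 1)*11 - 2)**2 = ((-1 - 1)*11 - 2)**2 = (-2*11 - 2)**2 = (-22 - 2)**2 = (-24)**2 = 576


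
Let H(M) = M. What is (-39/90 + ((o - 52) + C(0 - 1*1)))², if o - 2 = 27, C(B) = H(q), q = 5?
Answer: 305809/900 ≈ 339.79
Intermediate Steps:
C(B) = 5
o = 29 (o = 2 + 27 = 29)
(-39/90 + ((o - 52) + C(0 - 1*1)))² = (-39/90 + ((29 - 52) + 5))² = (-39*1/90 + (-23 + 5))² = (-13/30 - 18)² = (-553/30)² = 305809/900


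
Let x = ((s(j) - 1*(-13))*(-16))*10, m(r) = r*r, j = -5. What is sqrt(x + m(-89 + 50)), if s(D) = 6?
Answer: 7*I*sqrt(31) ≈ 38.974*I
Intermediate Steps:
m(r) = r**2
x = -3040 (x = ((6 - 1*(-13))*(-16))*10 = ((6 + 13)*(-16))*10 = (19*(-16))*10 = -304*10 = -3040)
sqrt(x + m(-89 + 50)) = sqrt(-3040 + (-89 + 50)**2) = sqrt(-3040 + (-39)**2) = sqrt(-3040 + 1521) = sqrt(-1519) = 7*I*sqrt(31)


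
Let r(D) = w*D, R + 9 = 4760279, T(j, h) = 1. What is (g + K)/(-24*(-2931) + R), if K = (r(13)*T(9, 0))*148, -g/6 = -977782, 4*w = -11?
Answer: 5861401/4830614 ≈ 1.2134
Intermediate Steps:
w = -11/4 (w = (¼)*(-11) = -11/4 ≈ -2.7500)
R = 4760270 (R = -9 + 4760279 = 4760270)
r(D) = -11*D/4
g = 5866692 (g = -6*(-977782) = 5866692)
K = -5291 (K = (-11/4*13*1)*148 = -143/4*1*148 = -143/4*148 = -5291)
(g + K)/(-24*(-2931) + R) = (5866692 - 5291)/(-24*(-2931) + 4760270) = 5861401/(70344 + 4760270) = 5861401/4830614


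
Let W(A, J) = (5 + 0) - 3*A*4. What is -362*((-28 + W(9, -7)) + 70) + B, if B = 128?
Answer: 22210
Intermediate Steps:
W(A, J) = 5 - 12*A
-362*((-28 + W(9, -7)) + 70) + B = -362*((-28 + (5 - 12*9)) + 70) + 128 = -362*((-28 + (5 - 108)) + 70) + 128 = -362*((-28 - 103) + 70) + 128 = -362*(-131 + 70) + 128 = -362*(-61) + 128 = 22082 + 128 = 22210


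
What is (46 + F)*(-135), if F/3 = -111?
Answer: 38745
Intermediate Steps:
F = -333 (F = 3*(-111) = -333)
(46 + F)*(-135) = (46 - 333)*(-135) = -287*(-135) = 38745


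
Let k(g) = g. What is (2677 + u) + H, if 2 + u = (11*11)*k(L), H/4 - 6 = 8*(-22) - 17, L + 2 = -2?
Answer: 1443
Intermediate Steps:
L = -4 (L = -2 - 2 = -4)
H = -748 (H = 24 + 4*(8*(-22) - 17) = 24 + 4*(-176 - 17) = 24 + 4*(-193) = 24 - 772 = -748)
u = -486 (u = -2 + (11*11)*(-4) = -2 + 121*(-4) = -2 - 484 = -486)
(2677 + u) + H = (2677 - 486) - 748 = 2191 - 748 = 1443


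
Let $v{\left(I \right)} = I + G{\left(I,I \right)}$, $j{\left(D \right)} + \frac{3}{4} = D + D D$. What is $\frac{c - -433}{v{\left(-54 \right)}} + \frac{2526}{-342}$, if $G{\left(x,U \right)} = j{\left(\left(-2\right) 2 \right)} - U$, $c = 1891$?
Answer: $\frac{170309}{855} \approx 199.19$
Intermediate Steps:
$j{\left(D \right)} = - \frac{3}{4} + D + D^{2}$ ($j{\left(D \right)} = - \frac{3}{4} + \left(D + D D\right) = - \frac{3}{4} + \left(D + D^{2}\right) = - \frac{3}{4} + D + D^{2}$)
$G{\left(x,U \right)} = \frac{45}{4} - U$ ($G{\left(x,U \right)} = \left(- \frac{3}{4} - 4 + \left(\left(-2\right) 2\right)^{2}\right) - U = \left(- \frac{3}{4} - 4 + \left(-4\right)^{2}\right) - U = \left(- \frac{3}{4} - 4 + 16\right) - U = \frac{45}{4} - U$)
$v{\left(I \right)} = \frac{45}{4}$ ($v{\left(I \right)} = I - \left(- \frac{45}{4} + I\right) = \frac{45}{4}$)
$\frac{c - -433}{v{\left(-54 \right)}} + \frac{2526}{-342} = \frac{1891 - -433}{\frac{45}{4}} + \frac{2526}{-342} = \left(1891 + 433\right) \frac{4}{45} + 2526 \left(- \frac{1}{342}\right) = 2324 \cdot \frac{4}{45} - \frac{421}{57} = \frac{9296}{45} - \frac{421}{57} = \frac{170309}{855}$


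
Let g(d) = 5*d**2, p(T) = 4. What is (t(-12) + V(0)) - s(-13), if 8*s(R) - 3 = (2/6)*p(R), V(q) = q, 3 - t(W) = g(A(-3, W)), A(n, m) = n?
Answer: -1021/24 ≈ -42.542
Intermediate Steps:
t(W) = -42 (t(W) = 3 - 5*(-3)**2 = 3 - 5*9 = 3 - 1*45 = 3 - 45 = -42)
s(R) = 13/24 (s(R) = 3/8 + ((2/6)*4)/8 = 3/8 + ((2*(1/6))*4)/8 = 3/8 + ((1/3)*4)/8 = 3/8 + (1/8)*(4/3) = 3/8 + 1/6 = 13/24)
(t(-12) + V(0)) - s(-13) = (-42 + 0) - 1*13/24 = -42 - 13/24 = -1021/24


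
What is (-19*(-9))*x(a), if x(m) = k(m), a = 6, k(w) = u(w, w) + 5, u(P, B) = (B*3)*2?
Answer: 7011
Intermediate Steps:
u(P, B) = 6*B (u(P, B) = (3*B)*2 = 6*B)
k(w) = 5 + 6*w (k(w) = 6*w + 5 = 5 + 6*w)
x(m) = 5 + 6*m
(-19*(-9))*x(a) = (-19*(-9))*(5 + 6*6) = 171*(5 + 36) = 171*41 = 7011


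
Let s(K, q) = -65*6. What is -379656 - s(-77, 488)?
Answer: -379266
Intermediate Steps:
s(K, q) = -390
-379656 - s(-77, 488) = -379656 - 1*(-390) = -379656 + 390 = -379266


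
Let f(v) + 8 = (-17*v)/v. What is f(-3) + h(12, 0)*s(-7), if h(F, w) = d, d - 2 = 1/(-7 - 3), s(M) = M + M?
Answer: -258/5 ≈ -51.600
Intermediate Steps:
f(v) = -25 (f(v) = -8 + (-17*v)/v = -8 - 17 = -25)
s(M) = 2*M
d = 19/10 (d = 2 + 1/(-7 - 3) = 2 + 1/(-10) = 2 - ⅒ = 19/10 ≈ 1.9000)
h(F, w) = 19/10
f(-3) + h(12, 0)*s(-7) = -25 + 19*(2*(-7))/10 = -25 + (19/10)*(-14) = -25 - 133/5 = -258/5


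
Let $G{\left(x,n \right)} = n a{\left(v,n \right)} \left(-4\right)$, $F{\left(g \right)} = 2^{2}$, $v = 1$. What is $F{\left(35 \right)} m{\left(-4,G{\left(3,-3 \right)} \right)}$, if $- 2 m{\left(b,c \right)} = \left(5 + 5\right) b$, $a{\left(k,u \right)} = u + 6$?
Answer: $80$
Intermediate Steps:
$a{\left(k,u \right)} = 6 + u$
$F{\left(g \right)} = 4$
$G{\left(x,n \right)} = - 4 n \left(6 + n\right)$ ($G{\left(x,n \right)} = n \left(6 + n\right) \left(-4\right) = - 4 n \left(6 + n\right)$)
$m{\left(b,c \right)} = - 5 b$ ($m{\left(b,c \right)} = - \frac{\left(5 + 5\right) b}{2} = - \frac{10 b}{2} = - 5 b$)
$F{\left(35 \right)} m{\left(-4,G{\left(3,-3 \right)} \right)} = 4 \left(\left(-5\right) \left(-4\right)\right) = 4 \cdot 20 = 80$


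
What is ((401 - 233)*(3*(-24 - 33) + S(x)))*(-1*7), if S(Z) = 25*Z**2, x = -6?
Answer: -857304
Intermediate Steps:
((401 - 233)*(3*(-24 - 33) + S(x)))*(-1*7) = ((401 - 233)*(3*(-24 - 33) + 25*(-6)**2))*(-1*7) = (168*(3*(-57) + 25*36))*(-7) = (168*(-171 + 900))*(-7) = (168*729)*(-7) = 122472*(-7) = -857304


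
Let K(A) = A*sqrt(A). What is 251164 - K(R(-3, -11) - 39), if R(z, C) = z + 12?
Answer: 251164 + 30*I*sqrt(30) ≈ 2.5116e+5 + 164.32*I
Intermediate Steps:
R(z, C) = 12 + z
K(A) = A**(3/2)
251164 - K(R(-3, -11) - 39) = 251164 - ((12 - 3) - 39)**(3/2) = 251164 - (9 - 39)**(3/2) = 251164 - (-30)**(3/2) = 251164 - (-30)*I*sqrt(30) = 251164 + 30*I*sqrt(30)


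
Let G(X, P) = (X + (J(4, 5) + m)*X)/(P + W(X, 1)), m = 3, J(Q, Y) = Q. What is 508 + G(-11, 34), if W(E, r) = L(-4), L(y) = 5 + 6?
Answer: 22772/45 ≈ 506.04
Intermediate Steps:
L(y) = 11
W(E, r) = 11
G(X, P) = 8*X/(11 + P) (G(X, P) = (X + (4 + 3)*X)/(P + 11) = (X + 7*X)/(11 + P) = (8*X)/(11 + P) = 8*X/(11 + P))
508 + G(-11, 34) = 508 + 8*(-11)/(11 + 34) = 508 + 8*(-11)/45 = 508 + 8*(-11)*(1/45) = 508 - 88/45 = 22772/45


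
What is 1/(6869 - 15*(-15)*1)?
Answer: 1/7094 ≈ 0.00014096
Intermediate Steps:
1/(6869 - 15*(-15)*1) = 1/(6869 + 225*1) = 1/(6869 + 225) = 1/7094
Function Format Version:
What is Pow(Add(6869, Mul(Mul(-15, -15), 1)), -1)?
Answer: Rational(1, 7094) ≈ 0.00014096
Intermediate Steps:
Pow(Add(6869, Mul(Mul(-15, -15), 1)), -1) = Pow(Add(6869, Mul(225, 1)), -1) = Pow(Add(6869, 225), -1) = Pow(7094, -1) = Rational(1, 7094)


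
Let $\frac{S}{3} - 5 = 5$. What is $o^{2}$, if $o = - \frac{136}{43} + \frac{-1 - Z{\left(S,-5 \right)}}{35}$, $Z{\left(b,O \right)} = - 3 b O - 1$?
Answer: $\frac{23251684}{90601} \approx 256.64$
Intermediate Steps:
$S = 30$ ($S = 15 + 3 \cdot 5 = 15 + 15 = 30$)
$Z{\left(b,O \right)} = -1 - 3 O b$ ($Z{\left(b,O \right)} = - 3 O b - 1 = -1 - 3 O b$)
$o = - \frac{4822}{301}$ ($o = - \frac{136}{43} + \frac{-1 - \left(-1 - \left(-15\right) 30\right)}{35} = \left(-136\right) \frac{1}{43} + \left(-1 - \left(-1 + 450\right)\right) \frac{1}{35} = - \frac{136}{43} + \left(-1 - 449\right) \frac{1}{35} = - \frac{136}{43} - \frac{90}{7} = - \frac{4822}{301} \approx -16.02$)
$o^{2} = \left(- \frac{4822}{301}\right)^{2} = \frac{23251684}{90601}$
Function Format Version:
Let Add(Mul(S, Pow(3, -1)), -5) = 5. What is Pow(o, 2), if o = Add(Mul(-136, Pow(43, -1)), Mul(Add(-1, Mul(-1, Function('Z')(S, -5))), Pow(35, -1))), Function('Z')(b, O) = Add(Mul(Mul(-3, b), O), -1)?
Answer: Rational(23251684, 90601) ≈ 256.64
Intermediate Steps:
S = 30 (S = Add(15, Mul(3, 5)) = Add(15, 15) = 30)
Function('Z')(b, O) = Add(-1, Mul(-3, O, b)) (Function('Z')(b, O) = Add(Mul(-3, O, b), -1) = Add(-1, Mul(-3, O, b)))
o = Rational(-4822, 301) (o = Add(Mul(-136, Pow(43, -1)), Mul(Add(-1, Mul(-1, Add(-1, Mul(-3, -5, 30)))), Pow(35, -1))) = Add(Mul(-136, Rational(1, 43)), Mul(Add(-1, Mul(-1, Add(-1, 450))), Rational(1, 35))) = Add(Rational(-136, 43), Mul(Add(-1, Mul(-1, 449)), Rational(1, 35))) = Add(Rational(-136, 43), Mul(Add(-1, -449), Rational(1, 35))) = Add(Rational(-136, 43), Mul(-450, Rational(1, 35))) = Add(Rational(-136, 43), Rational(-90, 7)) = Rational(-4822, 301) ≈ -16.020)
Pow(o, 2) = Pow(Rational(-4822, 301), 2) = Rational(23251684, 90601)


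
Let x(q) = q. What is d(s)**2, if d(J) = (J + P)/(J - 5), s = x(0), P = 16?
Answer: 256/25 ≈ 10.240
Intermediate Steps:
s = 0
d(J) = (16 + J)/(-5 + J) (d(J) = (J + 16)/(J - 5) = (16 + J)/(-5 + J))
d(s)**2 = ((16 + 0)/(-5 + 0))**2 = (16/(-5))**2 = (-1/5*16)**2 = (-16/5)**2 = 256/25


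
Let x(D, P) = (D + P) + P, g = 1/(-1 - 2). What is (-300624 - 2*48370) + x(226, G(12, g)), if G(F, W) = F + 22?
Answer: -397070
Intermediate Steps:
g = -1/3 (g = 1/(-3) = -1/3 ≈ -0.33333)
G(F, W) = 22 + F
x(D, P) = D + 2*P
(-300624 - 2*48370) + x(226, G(12, g)) = (-300624 - 2*48370) + (226 + 2*(22 + 12)) = (-300624 - 96740) + (226 + 2*34) = -397364 + (226 + 68) = -397364 + 294 = -397070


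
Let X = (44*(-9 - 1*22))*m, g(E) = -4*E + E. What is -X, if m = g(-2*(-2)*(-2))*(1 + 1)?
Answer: 65472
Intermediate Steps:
g(E) = -3*E
m = 48 (m = (-3*(-2*(-2))*(-2))*(1 + 1) = -12*(-2)*2 = -3*(-8)*2 = 24*2 = 48)
X = -65472 (X = (44*(-9 - 1*22))*48 = (44*(-9 - 22))*48 = (44*(-31))*48 = -1364*48 = -65472)
-X = -1*(-65472) = 65472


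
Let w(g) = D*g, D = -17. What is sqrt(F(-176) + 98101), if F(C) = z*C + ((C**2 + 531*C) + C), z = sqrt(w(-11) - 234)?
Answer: sqrt(35445 - 176*I*sqrt(47)) ≈ 188.3 - 3.204*I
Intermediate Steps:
w(g) = -17*g
z = I*sqrt(47) (z = sqrt(-17*(-11) - 234) = sqrt(187 - 234) = sqrt(-47) = I*sqrt(47) ≈ 6.8557*I)
F(C) = C**2 + 532*C + I*C*sqrt(47) (F(C) = (I*sqrt(47))*C + ((C**2 + 531*C) + C) = I*C*sqrt(47) + (C**2 + 532*C) = C**2 + 532*C + I*C*sqrt(47))
sqrt(F(-176) + 98101) = sqrt(-176*(532 - 176 + I*sqrt(47)) + 98101) = sqrt(-176*(356 + I*sqrt(47)) + 98101) = sqrt((-62656 - 176*I*sqrt(47)) + 98101) = sqrt(35445 - 176*I*sqrt(47))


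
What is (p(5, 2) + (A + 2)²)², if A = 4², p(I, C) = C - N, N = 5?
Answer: 103041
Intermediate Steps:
p(I, C) = -5 + C (p(I, C) = C - 1*5 = C - 5 = -5 + C)
A = 16
(p(5, 2) + (A + 2)²)² = ((-5 + 2) + (16 + 2)²)² = (-3 + 18²)² = (-3 + 324)² = 321² = 103041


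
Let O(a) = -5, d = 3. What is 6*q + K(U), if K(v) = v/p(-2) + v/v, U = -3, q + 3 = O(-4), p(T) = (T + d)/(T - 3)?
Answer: -32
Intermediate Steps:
p(T) = (3 + T)/(-3 + T) (p(T) = (T + 3)/(T - 3) = (3 + T)/(-3 + T))
q = -8 (q = -3 - 5 = -8)
K(v) = 1 - 5*v (K(v) = v/(((3 - 2)/(-3 - 2))) + v/v = v/((1/(-5))) + 1 = v/((-⅕*1)) + 1 = v/(-⅕) + 1 = v*(-5) + 1 = -5*v + 1 = 1 - 5*v)
6*q + K(U) = 6*(-8) + (1 - 5*(-3)) = -48 + (1 + 15) = -48 + 16 = -32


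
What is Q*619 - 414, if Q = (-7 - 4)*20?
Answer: -136594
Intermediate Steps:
Q = -220 (Q = -11*20 = -220)
Q*619 - 414 = -220*619 - 414 = -136180 - 414 = -136594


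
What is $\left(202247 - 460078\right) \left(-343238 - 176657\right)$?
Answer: $134045047745$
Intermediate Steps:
$\left(202247 - 460078\right) \left(-343238 - 176657\right) = \left(-257831\right) \left(-519895\right) = 134045047745$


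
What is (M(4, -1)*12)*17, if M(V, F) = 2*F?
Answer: -408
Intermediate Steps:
(M(4, -1)*12)*17 = ((2*(-1))*12)*17 = -2*12*17 = -24*17 = -408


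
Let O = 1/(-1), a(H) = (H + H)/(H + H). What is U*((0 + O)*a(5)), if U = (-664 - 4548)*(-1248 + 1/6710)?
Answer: -21822849874/3355 ≈ -6.5046e+6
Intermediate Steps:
a(H) = 1 (a(H) = (2*H)/((2*H)) = (2*H)*(1/(2*H)) = 1)
O = -1
U = 21822849874/3355 (U = -5212*(-1248 + 1/6710) = -5212*(-8374079/6710) = 21822849874/3355 ≈ 6.5046e+6)
U*((0 + O)*a(5)) = 21822849874*((0 - 1)*1)/3355 = 21822849874*(-1*1)/3355 = (21822849874/3355)*(-1) = -21822849874/3355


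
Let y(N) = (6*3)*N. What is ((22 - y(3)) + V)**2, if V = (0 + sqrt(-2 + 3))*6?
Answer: 676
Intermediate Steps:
y(N) = 18*N
V = 6 (V = (0 + sqrt(1))*6 = (0 + 1)*6 = 1*6 = 6)
((22 - y(3)) + V)**2 = ((22 - 18*3) + 6)**2 = ((22 - 1*54) + 6)**2 = ((22 - 54) + 6)**2 = (-32 + 6)**2 = (-26)**2 = 676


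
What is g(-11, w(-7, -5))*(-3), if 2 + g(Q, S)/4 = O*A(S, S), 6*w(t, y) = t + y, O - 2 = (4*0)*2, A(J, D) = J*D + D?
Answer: -24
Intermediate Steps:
A(J, D) = D + D*J (A(J, D) = D*J + D = D + D*J)
O = 2 (O = 2 + (4*0)*2 = 2 + 0*2 = 2 + 0 = 2)
w(t, y) = t/6 + y/6 (w(t, y) = (t + y)/6 = t/6 + y/6)
g(Q, S) = -8 + 8*S*(1 + S) (g(Q, S) = -8 + 4*(2*(S*(1 + S))) = -8 + 4*(2*S*(1 + S)) = -8 + 8*S*(1 + S))
g(-11, w(-7, -5))*(-3) = (-8 + 8*((⅙)*(-7) + (⅙)*(-5))*(1 + ((⅙)*(-7) + (⅙)*(-5))))*(-3) = (-8 + 8*(-7/6 - ⅚)*(1 + (-7/6 - ⅚)))*(-3) = (-8 + 8*(-2)*(1 - 2))*(-3) = (-8 + 8*(-2)*(-1))*(-3) = (-8 + 16)*(-3) = 8*(-3) = -24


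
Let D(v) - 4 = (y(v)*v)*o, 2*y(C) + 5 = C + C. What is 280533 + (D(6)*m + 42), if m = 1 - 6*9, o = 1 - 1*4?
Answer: 283702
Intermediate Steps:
o = -3 (o = 1 - 4 = -3)
y(C) = -5/2 + C (y(C) = -5/2 + (C + C)/2 = -5/2 + (2*C)/2 = -5/2 + C)
m = -53 (m = 1 - 54 = -53)
D(v) = 4 - 3*v*(-5/2 + v) (D(v) = 4 + ((-5/2 + v)*v)*(-3) = 4 + (v*(-5/2 + v))*(-3) = 4 - 3*v*(-5/2 + v))
280533 + (D(6)*m + 42) = 280533 + ((4 - 3/2*6*(-5 + 2*6))*(-53) + 42) = 280533 + ((4 - 3/2*6*(-5 + 12))*(-53) + 42) = 280533 + ((4 - 3/2*6*7)*(-53) + 42) = 280533 + ((4 - 63)*(-53) + 42) = 280533 + (-59*(-53) + 42) = 280533 + (3127 + 42) = 280533 + 3169 = 283702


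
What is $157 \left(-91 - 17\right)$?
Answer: $-16956$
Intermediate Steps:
$157 \left(-91 - 17\right) = 157 \left(-108\right) = -16956$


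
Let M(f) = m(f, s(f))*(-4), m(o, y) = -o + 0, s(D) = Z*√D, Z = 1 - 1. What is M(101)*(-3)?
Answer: -1212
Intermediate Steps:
Z = 0
s(D) = 0 (s(D) = 0*√D = 0)
m(o, y) = -o
M(f) = 4*f (M(f) = -f*(-4) = 4*f)
M(101)*(-3) = (4*101)*(-3) = 404*(-3) = -1212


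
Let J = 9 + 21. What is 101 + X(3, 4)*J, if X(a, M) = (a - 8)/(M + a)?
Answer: 557/7 ≈ 79.571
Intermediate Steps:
X(a, M) = (-8 + a)/(M + a)
J = 30
101 + X(3, 4)*J = 101 + ((-8 + 3)/(4 + 3))*30 = 101 + (-5/7)*30 = 101 + ((⅐)*(-5))*30 = 101 - 5/7*30 = 101 - 150/7 = 557/7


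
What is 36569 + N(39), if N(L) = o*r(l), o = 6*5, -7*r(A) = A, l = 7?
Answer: 36539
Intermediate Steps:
r(A) = -A/7
o = 30
N(L) = -30 (N(L) = 30*(-⅐*7) = 30*(-1) = -30)
36569 + N(39) = 36569 - 30 = 36539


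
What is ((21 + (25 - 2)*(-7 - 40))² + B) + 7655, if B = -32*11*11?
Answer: 1127383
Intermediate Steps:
B = -3872 (B = -352*11 = -3872)
((21 + (25 - 2)*(-7 - 40))² + B) + 7655 = ((21 + (25 - 2)*(-7 - 40))² - 3872) + 7655 = ((21 + 23*(-47))² - 3872) + 7655 = ((21 - 1081)² - 3872) + 7655 = ((-1060)² - 3872) + 7655 = (1123600 - 3872) + 7655 = 1119728 + 7655 = 1127383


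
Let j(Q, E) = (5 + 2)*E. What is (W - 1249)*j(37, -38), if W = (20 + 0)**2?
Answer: 225834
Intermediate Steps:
j(Q, E) = 7*E
W = 400 (W = 20**2 = 400)
(W - 1249)*j(37, -38) = (400 - 1249)*(7*(-38)) = -849*(-266) = 225834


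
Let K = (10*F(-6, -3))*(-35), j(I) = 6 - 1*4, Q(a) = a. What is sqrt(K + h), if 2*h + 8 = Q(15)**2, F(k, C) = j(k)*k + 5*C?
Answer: sqrt(38234)/2 ≈ 97.768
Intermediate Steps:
j(I) = 2 (j(I) = 6 - 4 = 2)
F(k, C) = 2*k + 5*C
h = 217/2 (h = -4 + (1/2)*15**2 = -4 + (1/2)*225 = -4 + 225/2 = 217/2 ≈ 108.50)
K = 9450 (K = (10*(2*(-6) + 5*(-3)))*(-35) = (10*(-12 - 15))*(-35) = (10*(-27))*(-35) = -270*(-35) = 9450)
sqrt(K + h) = sqrt(9450 + 217/2) = sqrt(19117/2) = sqrt(38234)/2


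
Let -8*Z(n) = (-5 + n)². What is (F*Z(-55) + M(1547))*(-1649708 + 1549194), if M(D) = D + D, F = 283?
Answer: 12489467584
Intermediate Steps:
M(D) = 2*D
Z(n) = -(-5 + n)²/8
(F*Z(-55) + M(1547))*(-1649708 + 1549194) = (283*(-(-5 - 55)²/8) + 2*1547)*(-1649708 + 1549194) = (283*(-⅛*(-60)²) + 3094)*(-100514) = (283*(-⅛*3600) + 3094)*(-100514) = (283*(-450) + 3094)*(-100514) = (-127350 + 3094)*(-100514) = -124256*(-100514) = 12489467584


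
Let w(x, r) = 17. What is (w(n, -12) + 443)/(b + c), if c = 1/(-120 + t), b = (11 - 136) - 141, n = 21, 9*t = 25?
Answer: -485300/280639 ≈ -1.7293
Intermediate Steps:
t = 25/9 (t = (⅑)*25 = 25/9 ≈ 2.7778)
b = -266 (b = -125 - 141 = -266)
c = -9/1055 (c = 1/(-120 + 25/9) = 1/(-1055/9) = -9/1055 ≈ -0.0085308)
(w(n, -12) + 443)/(b + c) = (17 + 443)/(-266 - 9/1055) = 460/(-280639/1055) = -1055/280639*460 = -485300/280639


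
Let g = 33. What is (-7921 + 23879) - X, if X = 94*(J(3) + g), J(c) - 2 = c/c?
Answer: 12574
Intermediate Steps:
J(c) = 3 (J(c) = 2 + c/c = 2 + 1 = 3)
X = 3384 (X = 94*(3 + 33) = 94*36 = 3384)
(-7921 + 23879) - X = (-7921 + 23879) - 1*3384 = 15958 - 3384 = 12574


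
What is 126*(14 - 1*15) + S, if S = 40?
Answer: -86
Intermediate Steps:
126*(14 - 1*15) + S = 126*(14 - 1*15) + 40 = 126*(14 - 15) + 40 = 126*(-1) + 40 = -126 + 40 = -86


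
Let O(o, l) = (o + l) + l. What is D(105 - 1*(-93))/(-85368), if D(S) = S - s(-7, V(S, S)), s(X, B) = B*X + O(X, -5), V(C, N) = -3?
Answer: -97/42684 ≈ -0.0022725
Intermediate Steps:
O(o, l) = o + 2*l (O(o, l) = (l + o) + l = o + 2*l)
s(X, B) = -10 + X + B*X (s(X, B) = B*X + (X + 2*(-5)) = B*X + (X - 10) = B*X + (-10 + X) = -10 + X + B*X)
D(S) = -4 + S (D(S) = S - (-10 - 7 - 3*(-7)) = S - (-10 - 7 + 21) = S - 1*4 = S - 4 = -4 + S)
D(105 - 1*(-93))/(-85368) = (-4 + (105 - 1*(-93)))/(-85368) = (-4 + (105 + 93))*(-1/85368) = (-4 + 198)*(-1/85368) = 194*(-1/85368) = -97/42684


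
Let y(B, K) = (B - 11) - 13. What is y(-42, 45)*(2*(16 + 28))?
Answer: -5808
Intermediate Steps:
y(B, K) = -24 + B (y(B, K) = (-11 + B) - 13 = -24 + B)
y(-42, 45)*(2*(16 + 28)) = (-24 - 42)*(2*(16 + 28)) = -132*44 = -66*88 = -5808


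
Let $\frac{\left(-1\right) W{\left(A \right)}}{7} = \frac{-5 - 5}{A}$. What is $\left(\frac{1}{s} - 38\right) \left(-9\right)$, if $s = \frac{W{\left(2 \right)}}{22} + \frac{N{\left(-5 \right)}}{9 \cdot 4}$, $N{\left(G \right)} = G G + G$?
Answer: $\frac{143568}{425} \approx 337.81$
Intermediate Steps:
$W{\left(A \right)} = \frac{70}{A}$ ($W{\left(A \right)} = - 7 \frac{-5 - 5}{A} = - 7 \left(- \frac{10}{A}\right) = \frac{70}{A}$)
$N{\left(G \right)} = G + G^{2}$ ($N{\left(G \right)} = G^{2} + G = G + G^{2}$)
$s = \frac{425}{198}$ ($s = \frac{70 \cdot \frac{1}{2}}{22} + \frac{\left(-5\right) \left(1 - 5\right)}{9 \cdot 4} = 70 \cdot \frac{1}{2} \cdot \frac{1}{22} + \frac{\left(-5\right) \left(-4\right)}{36} = 35 \cdot \frac{1}{22} + 20 \cdot \frac{1}{36} = \frac{35}{22} + \frac{5}{9} = \frac{425}{198} \approx 2.1465$)
$\left(\frac{1}{s} - 38\right) \left(-9\right) = \left(\frac{1}{\frac{425}{198}} - 38\right) \left(-9\right) = \left(\frac{198}{425} - 38\right) \left(-9\right) = \left(- \frac{15952}{425}\right) \left(-9\right) = \frac{143568}{425}$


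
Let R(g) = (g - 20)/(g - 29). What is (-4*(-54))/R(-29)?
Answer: 12528/49 ≈ 255.67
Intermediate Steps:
R(g) = (-20 + g)/(-29 + g)
(-4*(-54))/R(-29) = (-4*(-54))/(((-20 - 29)/(-29 - 29))) = 216/((-49/(-58))) = 216/((-1/58*(-49))) = 216/(49/58) = 216*(58/49) = 12528/49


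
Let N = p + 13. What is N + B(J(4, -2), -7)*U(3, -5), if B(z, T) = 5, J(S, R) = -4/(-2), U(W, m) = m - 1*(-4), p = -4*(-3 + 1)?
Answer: 16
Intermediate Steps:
p = 8 (p = -4*(-2) = 8)
U(W, m) = 4 + m (U(W, m) = m + 4 = 4 + m)
J(S, R) = 2 (J(S, R) = -4*(-1/2) = 2)
N = 21 (N = 8 + 13 = 21)
N + B(J(4, -2), -7)*U(3, -5) = 21 + 5*(4 - 5) = 21 + 5*(-1) = 21 - 5 = 16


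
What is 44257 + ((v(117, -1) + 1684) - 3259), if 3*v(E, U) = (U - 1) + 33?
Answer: 128077/3 ≈ 42692.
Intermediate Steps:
v(E, U) = 32/3 + U/3 (v(E, U) = ((U - 1) + 33)/3 = ((-1 + U) + 33)/3 = (32 + U)/3 = 32/3 + U/3)
44257 + ((v(117, -1) + 1684) - 3259) = 44257 + (((32/3 + (⅓)*(-1)) + 1684) - 3259) = 44257 + (((32/3 - ⅓) + 1684) - 3259) = 44257 + ((31/3 + 1684) - 3259) = 44257 + (5083/3 - 3259) = 44257 - 4694/3 = 128077/3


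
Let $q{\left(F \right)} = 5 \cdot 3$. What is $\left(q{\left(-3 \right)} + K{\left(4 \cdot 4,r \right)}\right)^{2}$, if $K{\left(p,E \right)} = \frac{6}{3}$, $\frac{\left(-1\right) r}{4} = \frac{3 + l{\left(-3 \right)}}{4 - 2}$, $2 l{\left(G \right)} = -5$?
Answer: $289$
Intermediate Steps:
$l{\left(G \right)} = - \frac{5}{2}$ ($l{\left(G \right)} = \frac{1}{2} \left(-5\right) = - \frac{5}{2}$)
$r = -1$ ($r = - 4 \frac{3 - \frac{5}{2}}{4 - 2} = - 4 \frac{1}{2 \cdot 2} = - 4 \cdot \frac{1}{2} \cdot \frac{1}{2} = \left(-4\right) \frac{1}{4} = -1$)
$q{\left(F \right)} = 15$
$K{\left(p,E \right)} = 2$ ($K{\left(p,E \right)} = 6 \cdot \frac{1}{3} = 2$)
$\left(q{\left(-3 \right)} + K{\left(4 \cdot 4,r \right)}\right)^{2} = \left(15 + 2\right)^{2} = 17^{2} = 289$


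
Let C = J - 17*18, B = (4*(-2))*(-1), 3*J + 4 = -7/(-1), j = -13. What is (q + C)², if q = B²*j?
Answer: 1292769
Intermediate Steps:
J = 1 (J = -4/3 + (-7/(-1))/3 = -4/3 + (-7*(-1))/3 = -4/3 + (⅓)*7 = -4/3 + 7/3 = 1)
B = 8 (B = -8*(-1) = 8)
q = -832 (q = 8²*(-13) = 64*(-13) = -832)
C = -305 (C = 1 - 17*18 = 1 - 306 = -305)
(q + C)² = (-832 - 305)² = (-1137)² = 1292769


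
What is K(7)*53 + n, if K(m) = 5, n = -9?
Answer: 256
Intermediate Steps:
K(7)*53 + n = 5*53 - 9 = 265 - 9 = 256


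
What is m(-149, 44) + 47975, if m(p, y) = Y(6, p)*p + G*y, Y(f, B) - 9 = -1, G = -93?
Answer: 42691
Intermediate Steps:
Y(f, B) = 8 (Y(f, B) = 9 - 1 = 8)
m(p, y) = -93*y + 8*p (m(p, y) = 8*p - 93*y = -93*y + 8*p)
m(-149, 44) + 47975 = (-93*44 + 8*(-149)) + 47975 = (-4092 - 1192) + 47975 = -5284 + 47975 = 42691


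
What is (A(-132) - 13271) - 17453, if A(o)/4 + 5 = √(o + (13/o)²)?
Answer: -30744 + I*√2299799/33 ≈ -30744.0 + 45.955*I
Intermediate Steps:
A(o) = -20 + 4*√(o + 169/o²) (A(o) = -20 + 4*√(o + (13/o)²) = -20 + 4*√(o + 169/o²))
(A(-132) - 13271) - 17453 = ((-20 + 4*√(-132 + 169/(-132)²)) - 13271) - 17453 = ((-20 + 4*√(-132 + 169*(1/17424))) - 13271) - 17453 = ((-20 + 4*√(-132 + 169/17424)) - 13271) - 17453 = ((-20 + 4*√(-2299799/17424)) - 13271) - 17453 = ((-20 + 4*(I*√2299799/132)) - 13271) - 17453 = ((-20 + I*√2299799/33) - 13271) - 17453 = (-13291 + I*√2299799/33) - 17453 = -30744 + I*√2299799/33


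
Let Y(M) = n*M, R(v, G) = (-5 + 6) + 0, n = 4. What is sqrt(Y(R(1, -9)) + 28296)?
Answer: 10*sqrt(283) ≈ 168.23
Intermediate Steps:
R(v, G) = 1 (R(v, G) = 1 + 0 = 1)
Y(M) = 4*M
sqrt(Y(R(1, -9)) + 28296) = sqrt(4*1 + 28296) = sqrt(4 + 28296) = sqrt(28300) = 10*sqrt(283)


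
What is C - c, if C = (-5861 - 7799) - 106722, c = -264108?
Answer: 143726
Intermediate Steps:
C = -120382 (C = -13660 - 106722 = -120382)
C - c = -120382 - 1*(-264108) = -120382 + 264108 = 143726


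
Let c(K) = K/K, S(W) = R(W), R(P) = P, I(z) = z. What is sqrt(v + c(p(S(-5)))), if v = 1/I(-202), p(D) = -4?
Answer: sqrt(40602)/202 ≈ 0.99752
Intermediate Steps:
S(W) = W
c(K) = 1
v = -1/202 (v = 1/(-202) = -1/202 ≈ -0.0049505)
sqrt(v + c(p(S(-5)))) = sqrt(-1/202 + 1) = sqrt(201/202) = sqrt(40602)/202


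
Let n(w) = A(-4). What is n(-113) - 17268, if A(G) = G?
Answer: -17272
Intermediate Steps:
n(w) = -4
n(-113) - 17268 = -4 - 17268 = -17272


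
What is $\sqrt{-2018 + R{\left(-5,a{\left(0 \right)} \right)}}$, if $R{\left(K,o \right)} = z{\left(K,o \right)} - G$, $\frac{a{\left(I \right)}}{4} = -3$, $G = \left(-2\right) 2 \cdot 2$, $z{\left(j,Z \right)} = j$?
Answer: $i \sqrt{2015} \approx 44.889 i$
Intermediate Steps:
$G = -8$ ($G = \left(-4\right) 2 = -8$)
$a{\left(I \right)} = -12$ ($a{\left(I \right)} = 4 \left(-3\right) = -12$)
$R{\left(K,o \right)} = 8 + K$ ($R{\left(K,o \right)} = K - -8 = K + 8 = 8 + K$)
$\sqrt{-2018 + R{\left(-5,a{\left(0 \right)} \right)}} = \sqrt{-2018 + \left(8 - 5\right)} = \sqrt{-2018 + 3} = \sqrt{-2015} = i \sqrt{2015}$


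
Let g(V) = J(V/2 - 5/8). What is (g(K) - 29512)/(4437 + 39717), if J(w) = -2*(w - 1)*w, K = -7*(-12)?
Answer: -1051297/1412928 ≈ -0.74406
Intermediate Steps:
K = 84
J(w) = -2*w*(-1 + w) (J(w) = -2*(-1 + w)*w = -2*w*(-1 + w))
g(V) = 2*(-5/8 + V/2)*(13/8 - V/2) (g(V) = 2*(V/2 - 5/8)*(1 - (V/2 - 5/8)) = 2*(-5/8 + V/2)*(1 - (-5/8 + V/2)) = 2*(-5/8 + V/2)*(1 + (5/8 - V/2)) = 2*(-5/8 + V/2)*(13/8 - V/2))
(g(K) - 29512)/(4437 + 39717) = ((-65/32 - ½*84² + (9/4)*84) - 29512)/(4437 + 39717) = ((-65/32 - ½*7056 + 189) - 29512)/44154 = ((-65/32 - 3528 + 189) - 29512)*(1/44154) = (-106913/32 - 29512)*(1/44154) = -1051297/32*1/44154 = -1051297/1412928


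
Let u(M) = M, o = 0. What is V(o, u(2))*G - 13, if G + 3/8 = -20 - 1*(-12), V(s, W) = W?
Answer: -119/4 ≈ -29.750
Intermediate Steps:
G = -67/8 (G = -3/8 + (-20 - 1*(-12)) = -3/8 + (-20 + 12) = -3/8 - 8 = -67/8 ≈ -8.3750)
V(o, u(2))*G - 13 = 2*(-67/8) - 13 = -67/4 - 13 = -119/4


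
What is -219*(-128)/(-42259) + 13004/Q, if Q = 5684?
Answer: 13935791/8578577 ≈ 1.6245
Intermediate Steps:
-219*(-128)/(-42259) + 13004/Q = -219*(-128)/(-42259) + 13004/5684 = 28032*(-1/42259) + 13004*(1/5684) = -28032/42259 + 3251/1421 = 13935791/8578577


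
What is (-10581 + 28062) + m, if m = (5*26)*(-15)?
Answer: 15531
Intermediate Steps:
m = -1950 (m = 130*(-15) = -1950)
(-10581 + 28062) + m = (-10581 + 28062) - 1950 = 17481 - 1950 = 15531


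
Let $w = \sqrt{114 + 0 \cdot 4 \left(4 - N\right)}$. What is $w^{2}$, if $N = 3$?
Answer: $114$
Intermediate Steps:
$w = \sqrt{114}$ ($w = \sqrt{114 + 0 \cdot 4 \left(4 - 3\right)} = \sqrt{114 + 0 \left(4 - 3\right)} = \sqrt{114 + 0 \cdot 1} = \sqrt{114 + 0} = \sqrt{114} \approx 10.677$)
$w^{2} = \left(\sqrt{114}\right)^{2} = 114$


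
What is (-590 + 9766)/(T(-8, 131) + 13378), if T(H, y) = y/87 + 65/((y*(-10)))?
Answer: 209157744/304971323 ≈ 0.68583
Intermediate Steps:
T(H, y) = -13/(2*y) + y/87 (T(H, y) = y*(1/87) + 65/((-10*y)) = y/87 + 65*(-1/(10*y)) = y/87 - 13/(2*y) = -13/(2*y) + y/87)
(-590 + 9766)/(T(-8, 131) + 13378) = (-590 + 9766)/((-13/2/131 + (1/87)*131) + 13378) = 9176/((-13/2*1/131 + 131/87) + 13378) = 9176/((-13/262 + 131/87) + 13378) = 9176/(33191/22794 + 13378) = 9176/(304971323/22794) = 9176*(22794/304971323) = 209157744/304971323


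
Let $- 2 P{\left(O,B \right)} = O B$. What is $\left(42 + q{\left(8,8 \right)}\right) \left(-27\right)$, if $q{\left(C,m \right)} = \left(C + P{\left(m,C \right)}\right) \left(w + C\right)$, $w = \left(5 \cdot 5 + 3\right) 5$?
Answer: $94770$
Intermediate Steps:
$P{\left(O,B \right)} = - \frac{B O}{2}$ ($P{\left(O,B \right)} = - \frac{O B}{2} = - \frac{B O}{2}$)
$w = 140$ ($w = \left(25 + 3\right) 5 = 28 \cdot 5 = 140$)
$q{\left(C,m \right)} = \left(140 + C\right) \left(C - \frac{C m}{2}\right)$ ($q{\left(C,m \right)} = \left(C - \frac{C m}{2}\right) \left(140 + C\right) = \left(140 + C\right) \left(C - \frac{C m}{2}\right)$)
$\left(42 + q{\left(8,8 \right)}\right) \left(-27\right) = \left(42 + \frac{1}{2} \cdot 8 \left(280 - 1120 + 2 \cdot 8 - 8 \cdot 8\right)\right) \left(-27\right) = \left(42 + \frac{1}{2} \cdot 8 \left(280 - 1120 + 16 - 64\right)\right) \left(-27\right) = \left(42 + \frac{1}{2} \cdot 8 \left(-888\right)\right) \left(-27\right) = \left(42 - 3552\right) \left(-27\right) = \left(-3510\right) \left(-27\right) = 94770$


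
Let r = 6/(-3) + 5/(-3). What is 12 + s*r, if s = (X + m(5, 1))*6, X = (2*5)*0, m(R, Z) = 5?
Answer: -98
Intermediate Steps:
X = 0 (X = 10*0 = 0)
r = -11/3 (r = 6*(-⅓) + 5*(-⅓) = -2 - 5/3 = -11/3 ≈ -3.6667)
s = 30 (s = (0 + 5)*6 = 5*6 = 30)
12 + s*r = 12 + 30*(-11/3) = 12 - 110 = -98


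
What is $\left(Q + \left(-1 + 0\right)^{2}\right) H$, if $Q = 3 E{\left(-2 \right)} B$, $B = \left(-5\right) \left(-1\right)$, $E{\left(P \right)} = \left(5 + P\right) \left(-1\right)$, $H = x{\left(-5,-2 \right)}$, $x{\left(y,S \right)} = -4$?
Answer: $176$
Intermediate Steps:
$H = -4$
$E{\left(P \right)} = -5 - P$
$B = 5$
$Q = -45$ ($Q = 3 \left(-5 - -2\right) 5 = 3 \left(-5 + 2\right) 5 = 3 \left(-3\right) 5 = \left(-9\right) 5 = -45$)
$\left(Q + \left(-1 + 0\right)^{2}\right) H = \left(-45 + \left(-1 + 0\right)^{2}\right) \left(-4\right) = \left(-45 + \left(-1\right)^{2}\right) \left(-4\right) = \left(-45 + 1\right) \left(-4\right) = \left(-44\right) \left(-4\right) = 176$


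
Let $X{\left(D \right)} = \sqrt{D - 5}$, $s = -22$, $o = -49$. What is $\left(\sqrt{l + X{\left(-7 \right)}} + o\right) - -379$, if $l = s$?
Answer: $330 + \sqrt{-22 + 2 i \sqrt{3}} \approx 330.37 + 4.7048 i$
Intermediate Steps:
$X{\left(D \right)} = \sqrt{-5 + D}$
$l = -22$
$\left(\sqrt{l + X{\left(-7 \right)}} + o\right) - -379 = \left(\sqrt{-22 + \sqrt{-5 - 7}} - 49\right) - -379 = \left(\sqrt{-22 + \sqrt{-12}} - 49\right) + 379 = \left(\sqrt{-22 + 2 i \sqrt{3}} - 49\right) + 379 = \left(-49 + \sqrt{-22 + 2 i \sqrt{3}}\right) + 379 = 330 + \sqrt{-22 + 2 i \sqrt{3}}$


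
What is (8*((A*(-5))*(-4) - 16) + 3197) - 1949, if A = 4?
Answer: 1760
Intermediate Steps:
(8*((A*(-5))*(-4) - 16) + 3197) - 1949 = (8*((4*(-5))*(-4) - 16) + 3197) - 1949 = (8*(-20*(-4) - 16) + 3197) - 1949 = (8*(80 - 16) + 3197) - 1949 = (8*64 + 3197) - 1949 = (512 + 3197) - 1949 = 3709 - 1949 = 1760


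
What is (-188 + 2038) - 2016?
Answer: -166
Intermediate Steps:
(-188 + 2038) - 2016 = 1850 - 2016 = -166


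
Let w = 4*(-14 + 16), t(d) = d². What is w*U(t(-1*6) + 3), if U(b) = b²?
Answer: 12168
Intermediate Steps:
w = 8 (w = 4*2 = 8)
w*U(t(-1*6) + 3) = 8*((-1*6)² + 3)² = 8*((-6)² + 3)² = 8*(36 + 3)² = 8*39² = 8*1521 = 12168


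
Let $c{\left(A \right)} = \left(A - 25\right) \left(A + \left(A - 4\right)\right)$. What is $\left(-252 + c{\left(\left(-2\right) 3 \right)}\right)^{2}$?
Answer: $59536$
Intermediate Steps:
$c{\left(A \right)} = \left(-25 + A\right) \left(-4 + 2 A\right)$ ($c{\left(A \right)} = \left(-25 + A\right) \left(A + \left(A - 4\right)\right) = \left(-25 + A\right) \left(A + \left(-4 + A\right)\right) = \left(-25 + A\right) \left(-4 + 2 A\right)$)
$\left(-252 + c{\left(\left(-2\right) 3 \right)}\right)^{2} = \left(-252 + \left(100 - 54 \left(\left(-2\right) 3\right) + 2 \left(\left(-2\right) 3\right)^{2}\right)\right)^{2} = \left(-252 + \left(100 - -324 + 2 \left(-6\right)^{2}\right)\right)^{2} = \left(-252 + \left(100 + 324 + 2 \cdot 36\right)\right)^{2} = \left(-252 + \left(100 + 324 + 72\right)\right)^{2} = \left(-252 + 496\right)^{2} = 244^{2} = 59536$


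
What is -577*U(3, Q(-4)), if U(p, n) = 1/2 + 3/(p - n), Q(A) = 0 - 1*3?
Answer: -577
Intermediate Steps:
Q(A) = -3 (Q(A) = 0 - 3 = -3)
U(p, n) = ½ + 3/(p - n) (U(p, n) = 1*(½) + 3/(p - n) = ½ + 3/(p - n))
-577*U(3, Q(-4)) = -577*(-6 - 3 - 1*3)/(2*(-3 - 1*3)) = -577*(-6 - 3 - 3)/(2*(-3 - 3)) = -577*(-12)/(2*(-6)) = -577*(-1)*(-12)/(2*6) = -577*1 = -577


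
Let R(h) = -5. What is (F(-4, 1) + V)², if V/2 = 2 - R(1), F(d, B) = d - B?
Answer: 81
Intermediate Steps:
V = 14 (V = 2*(2 - 1*(-5)) = 2*(2 + 5) = 2*7 = 14)
(F(-4, 1) + V)² = ((-4 - 1*1) + 14)² = ((-4 - 1) + 14)² = (-5 + 14)² = 9² = 81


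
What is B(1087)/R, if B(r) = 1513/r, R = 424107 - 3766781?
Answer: -1513/3633486638 ≈ -4.1640e-7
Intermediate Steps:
R = -3342674
B(1087)/R = (1513/1087)/(-3342674) = (1513*(1/1087))*(-1/3342674) = (1513/1087)*(-1/3342674) = -1513/3633486638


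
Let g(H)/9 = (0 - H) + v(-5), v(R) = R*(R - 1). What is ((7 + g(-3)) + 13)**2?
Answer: 100489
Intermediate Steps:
v(R) = R*(-1 + R)
g(H) = 270 - 9*H (g(H) = 9*((0 - H) - 5*(-1 - 5)) = 9*(-H - 5*(-6)) = 9*(-H + 30) = 9*(30 - H) = 270 - 9*H)
((7 + g(-3)) + 13)**2 = ((7 + (270 - 9*(-3))) + 13)**2 = ((7 + (270 + 27)) + 13)**2 = ((7 + 297) + 13)**2 = (304 + 13)**2 = 317**2 = 100489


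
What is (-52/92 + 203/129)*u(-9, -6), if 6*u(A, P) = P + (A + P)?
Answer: -10472/2967 ≈ -3.5295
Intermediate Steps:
u(A, P) = P/3 + A/6 (u(A, P) = (P + (A + P))/6 = (A + 2*P)/6 = P/3 + A/6)
(-52/92 + 203/129)*u(-9, -6) = (-52/92 + 203/129)*((⅓)*(-6) + (⅙)*(-9)) = (-52*1/92 + 203*(1/129))*(-2 - 3/2) = (-13/23 + 203/129)*(-7/2) = (2992/2967)*(-7/2) = -10472/2967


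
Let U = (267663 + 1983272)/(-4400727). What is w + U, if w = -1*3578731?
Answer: -15749020388372/4400727 ≈ -3.5787e+6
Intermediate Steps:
U = -2250935/4400727 (U = 2250935*(-1/4400727) = -2250935/4400727 ≈ -0.51149)
w = -3578731
w + U = -3578731 - 2250935/4400727 = -15749020388372/4400727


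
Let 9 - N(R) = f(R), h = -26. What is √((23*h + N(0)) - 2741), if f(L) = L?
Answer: 3*I*√370 ≈ 57.706*I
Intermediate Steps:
N(R) = 9 - R
√((23*h + N(0)) - 2741) = √((23*(-26) + (9 - 1*0)) - 2741) = √((-598 + (9 + 0)) - 2741) = √((-598 + 9) - 2741) = √(-589 - 2741) = √(-3330) = 3*I*√370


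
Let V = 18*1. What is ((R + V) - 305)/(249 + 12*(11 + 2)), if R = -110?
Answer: -397/405 ≈ -0.98025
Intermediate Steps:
V = 18
((R + V) - 305)/(249 + 12*(11 + 2)) = ((-110 + 18) - 305)/(249 + 12*(11 + 2)) = (-92 - 305)/(249 + 12*13) = -397/(249 + 156) = -397/405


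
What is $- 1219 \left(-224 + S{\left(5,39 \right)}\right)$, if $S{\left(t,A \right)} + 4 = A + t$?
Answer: $224296$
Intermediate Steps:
$S{\left(t,A \right)} = -4 + A + t$ ($S{\left(t,A \right)} = -4 + \left(A + t\right) = -4 + A + t$)
$- 1219 \left(-224 + S{\left(5,39 \right)}\right) = - 1219 \left(-224 + \left(-4 + 39 + 5\right)\right) = - 1219 \left(-224 + 40\right) = \left(-1219\right) \left(-184\right) = 224296$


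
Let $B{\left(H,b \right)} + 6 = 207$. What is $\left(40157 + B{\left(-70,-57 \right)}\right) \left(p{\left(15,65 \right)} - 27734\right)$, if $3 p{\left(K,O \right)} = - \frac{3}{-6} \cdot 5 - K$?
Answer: $- \frac{3358370791}{3} \approx -1.1195 \cdot 10^{9}$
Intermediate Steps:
$B{\left(H,b \right)} = 201$ ($B{\left(H,b \right)} = -6 + 207 = 201$)
$p{\left(K,O \right)} = \frac{5}{6} - \frac{K}{3}$ ($p{\left(K,O \right)} = \frac{- \frac{3}{-6} \cdot 5 - K}{3} = \frac{\left(-3\right) \left(- \frac{1}{6}\right) 5 - K}{3} = \frac{\frac{1}{2} \cdot 5 - K}{3} = \frac{\frac{5}{2} - K}{3} = \frac{5}{6} - \frac{K}{3}$)
$\left(40157 + B{\left(-70,-57 \right)}\right) \left(p{\left(15,65 \right)} - 27734\right) = \left(40157 + 201\right) \left(\left(\frac{5}{6} - 5\right) - 27734\right) = 40358 \left(\left(\frac{5}{6} - 5\right) - 27734\right) = 40358 \left(- \frac{25}{6} - 27734\right) = 40358 \left(- \frac{166429}{6}\right) = - \frac{3358370791}{3}$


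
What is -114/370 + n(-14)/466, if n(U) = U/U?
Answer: -26377/86210 ≈ -0.30596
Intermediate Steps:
n(U) = 1
-114/370 + n(-14)/466 = -114/370 + 1/466 = -114*1/370 + 1*(1/466) = -57/185 + 1/466 = -26377/86210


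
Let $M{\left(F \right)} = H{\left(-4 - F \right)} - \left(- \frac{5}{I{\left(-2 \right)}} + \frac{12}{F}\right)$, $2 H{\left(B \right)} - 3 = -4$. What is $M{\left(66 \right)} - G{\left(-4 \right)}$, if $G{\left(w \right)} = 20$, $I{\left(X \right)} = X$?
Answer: $- \frac{255}{11} \approx -23.182$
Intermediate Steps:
$H{\left(B \right)} = - \frac{1}{2}$ ($H{\left(B \right)} = \frac{3}{2} + \frac{1}{2} \left(-4\right) = \frac{3}{2} - 2 = - \frac{1}{2}$)
$M{\left(F \right)} = -3 - \frac{12}{F}$ ($M{\left(F \right)} = - \frac{1}{2} - \left(- \frac{5}{-2} + \frac{12}{F}\right) = - \frac{1}{2} - \left(\left(-5\right) \left(- \frac{1}{2}\right) + \frac{12}{F}\right) = - \frac{1}{2} - \left(\frac{5}{2} + \frac{12}{F}\right) = -3 - \frac{12}{F}$)
$M{\left(66 \right)} - G{\left(-4 \right)} = \left(-3 - \frac{12}{66}\right) - 20 = \left(-3 - \frac{2}{11}\right) - 20 = - \frac{35}{11} - 20 = - \frac{255}{11}$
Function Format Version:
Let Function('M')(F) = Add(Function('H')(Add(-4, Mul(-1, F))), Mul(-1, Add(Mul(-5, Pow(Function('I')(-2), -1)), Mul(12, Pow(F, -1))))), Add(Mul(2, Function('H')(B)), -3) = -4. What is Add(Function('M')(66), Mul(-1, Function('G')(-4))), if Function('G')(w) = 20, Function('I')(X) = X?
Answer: Rational(-255, 11) ≈ -23.182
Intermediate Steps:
Function('H')(B) = Rational(-1, 2) (Function('H')(B) = Add(Rational(3, 2), Mul(Rational(1, 2), -4)) = Add(Rational(3, 2), -2) = Rational(-1, 2))
Function('M')(F) = Add(-3, Mul(-12, Pow(F, -1))) (Function('M')(F) = Add(Rational(-1, 2), Mul(-1, Add(Mul(-5, Pow(-2, -1)), Mul(12, Pow(F, -1))))) = Add(Rational(-1, 2), Mul(-1, Add(Mul(-5, Rational(-1, 2)), Mul(12, Pow(F, -1))))) = Add(Rational(-1, 2), Mul(-1, Add(Rational(5, 2), Mul(12, Pow(F, -1))))) = Add(Rational(-1, 2), Add(Rational(-5, 2), Mul(-12, Pow(F, -1)))) = Add(-3, Mul(-12, Pow(F, -1))))
Add(Function('M')(66), Mul(-1, Function('G')(-4))) = Add(Add(-3, Mul(-12, Pow(66, -1))), Mul(-1, 20)) = Add(Add(-3, Mul(-12, Rational(1, 66))), -20) = Add(Add(-3, Rational(-2, 11)), -20) = Add(Rational(-35, 11), -20) = Rational(-255, 11)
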